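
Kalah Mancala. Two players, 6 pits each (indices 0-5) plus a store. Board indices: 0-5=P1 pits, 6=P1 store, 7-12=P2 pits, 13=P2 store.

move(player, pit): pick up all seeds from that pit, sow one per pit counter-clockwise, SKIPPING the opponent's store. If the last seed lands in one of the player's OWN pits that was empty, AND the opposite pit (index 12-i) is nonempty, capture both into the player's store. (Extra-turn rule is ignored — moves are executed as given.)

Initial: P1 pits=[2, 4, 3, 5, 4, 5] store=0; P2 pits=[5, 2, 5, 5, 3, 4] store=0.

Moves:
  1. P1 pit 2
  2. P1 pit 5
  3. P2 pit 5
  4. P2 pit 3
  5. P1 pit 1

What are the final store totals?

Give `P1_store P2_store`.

Answer: 2 2

Derivation:
Move 1: P1 pit2 -> P1=[2,4,0,6,5,6](0) P2=[5,2,5,5,3,4](0)
Move 2: P1 pit5 -> P1=[2,4,0,6,5,0](1) P2=[6,3,6,6,4,4](0)
Move 3: P2 pit5 -> P1=[3,5,1,6,5,0](1) P2=[6,3,6,6,4,0](1)
Move 4: P2 pit3 -> P1=[4,6,2,6,5,0](1) P2=[6,3,6,0,5,1](2)
Move 5: P1 pit1 -> P1=[4,0,3,7,6,1](2) P2=[7,3,6,0,5,1](2)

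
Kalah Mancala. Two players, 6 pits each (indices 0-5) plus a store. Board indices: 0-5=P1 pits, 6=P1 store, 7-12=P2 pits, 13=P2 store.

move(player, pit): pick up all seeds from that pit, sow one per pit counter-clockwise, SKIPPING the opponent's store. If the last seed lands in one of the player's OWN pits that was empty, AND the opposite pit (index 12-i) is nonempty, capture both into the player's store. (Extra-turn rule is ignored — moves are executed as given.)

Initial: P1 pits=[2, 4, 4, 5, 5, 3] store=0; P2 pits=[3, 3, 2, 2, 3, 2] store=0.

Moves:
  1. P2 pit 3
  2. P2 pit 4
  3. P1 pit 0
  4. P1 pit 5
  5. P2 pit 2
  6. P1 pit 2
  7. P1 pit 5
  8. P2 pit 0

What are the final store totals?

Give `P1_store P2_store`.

Answer: 3 8

Derivation:
Move 1: P2 pit3 -> P1=[2,4,4,5,5,3](0) P2=[3,3,2,0,4,3](0)
Move 2: P2 pit4 -> P1=[3,5,4,5,5,3](0) P2=[3,3,2,0,0,4](1)
Move 3: P1 pit0 -> P1=[0,6,5,6,5,3](0) P2=[3,3,2,0,0,4](1)
Move 4: P1 pit5 -> P1=[0,6,5,6,5,0](1) P2=[4,4,2,0,0,4](1)
Move 5: P2 pit2 -> P1=[0,0,5,6,5,0](1) P2=[4,4,0,1,0,4](8)
Move 6: P1 pit2 -> P1=[0,0,0,7,6,1](2) P2=[5,4,0,1,0,4](8)
Move 7: P1 pit5 -> P1=[0,0,0,7,6,0](3) P2=[5,4,0,1,0,4](8)
Move 8: P2 pit0 -> P1=[0,0,0,7,6,0](3) P2=[0,5,1,2,1,5](8)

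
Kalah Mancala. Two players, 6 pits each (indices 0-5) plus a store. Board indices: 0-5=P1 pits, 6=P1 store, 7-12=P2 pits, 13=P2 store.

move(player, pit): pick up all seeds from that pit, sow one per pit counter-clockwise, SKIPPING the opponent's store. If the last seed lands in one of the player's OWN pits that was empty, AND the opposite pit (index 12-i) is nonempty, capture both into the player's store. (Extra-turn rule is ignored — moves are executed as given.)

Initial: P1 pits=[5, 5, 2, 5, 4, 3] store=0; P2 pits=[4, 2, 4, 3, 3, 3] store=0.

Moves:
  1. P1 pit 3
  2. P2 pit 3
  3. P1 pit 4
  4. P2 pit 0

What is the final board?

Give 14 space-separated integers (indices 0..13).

Answer: 5 5 2 0 0 5 2 0 5 6 1 5 5 2

Derivation:
Move 1: P1 pit3 -> P1=[5,5,2,0,5,4](1) P2=[5,3,4,3,3,3](0)
Move 2: P2 pit3 -> P1=[5,5,2,0,5,4](1) P2=[5,3,4,0,4,4](1)
Move 3: P1 pit4 -> P1=[5,5,2,0,0,5](2) P2=[6,4,5,0,4,4](1)
Move 4: P2 pit0 -> P1=[5,5,2,0,0,5](2) P2=[0,5,6,1,5,5](2)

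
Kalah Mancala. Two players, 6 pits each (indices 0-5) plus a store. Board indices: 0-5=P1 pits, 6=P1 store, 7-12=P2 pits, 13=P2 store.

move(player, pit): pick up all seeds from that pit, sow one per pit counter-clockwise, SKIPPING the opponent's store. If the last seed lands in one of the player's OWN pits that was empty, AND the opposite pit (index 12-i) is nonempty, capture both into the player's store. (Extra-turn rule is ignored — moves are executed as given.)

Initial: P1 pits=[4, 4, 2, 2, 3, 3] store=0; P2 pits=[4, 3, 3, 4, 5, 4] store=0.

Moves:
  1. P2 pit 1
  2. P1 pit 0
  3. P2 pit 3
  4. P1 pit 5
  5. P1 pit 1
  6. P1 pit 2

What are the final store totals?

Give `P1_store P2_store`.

Move 1: P2 pit1 -> P1=[4,4,2,2,3,3](0) P2=[4,0,4,5,6,4](0)
Move 2: P1 pit0 -> P1=[0,5,3,3,4,3](0) P2=[4,0,4,5,6,4](0)
Move 3: P2 pit3 -> P1=[1,6,3,3,4,3](0) P2=[4,0,4,0,7,5](1)
Move 4: P1 pit5 -> P1=[1,6,3,3,4,0](1) P2=[5,1,4,0,7,5](1)
Move 5: P1 pit1 -> P1=[1,0,4,4,5,1](2) P2=[6,1,4,0,7,5](1)
Move 6: P1 pit2 -> P1=[1,0,0,5,6,2](3) P2=[6,1,4,0,7,5](1)

Answer: 3 1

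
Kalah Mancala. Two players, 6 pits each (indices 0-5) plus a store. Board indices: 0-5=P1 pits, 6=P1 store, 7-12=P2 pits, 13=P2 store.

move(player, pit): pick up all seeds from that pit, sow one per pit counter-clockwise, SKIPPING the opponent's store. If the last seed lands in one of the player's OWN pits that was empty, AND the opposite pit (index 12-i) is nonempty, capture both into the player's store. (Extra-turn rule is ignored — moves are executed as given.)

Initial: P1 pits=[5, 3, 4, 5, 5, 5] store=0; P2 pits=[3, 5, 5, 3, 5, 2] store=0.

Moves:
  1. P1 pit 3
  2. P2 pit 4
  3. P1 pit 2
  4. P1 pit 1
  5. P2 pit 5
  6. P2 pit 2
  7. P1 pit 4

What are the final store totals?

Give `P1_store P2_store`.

Move 1: P1 pit3 -> P1=[5,3,4,0,6,6](1) P2=[4,6,5,3,5,2](0)
Move 2: P2 pit4 -> P1=[6,4,5,0,6,6](1) P2=[4,6,5,3,0,3](1)
Move 3: P1 pit2 -> P1=[6,4,0,1,7,7](2) P2=[5,6,5,3,0,3](1)
Move 4: P1 pit1 -> P1=[6,0,1,2,8,8](2) P2=[5,6,5,3,0,3](1)
Move 5: P2 pit5 -> P1=[7,1,1,2,8,8](2) P2=[5,6,5,3,0,0](2)
Move 6: P2 pit2 -> P1=[8,1,1,2,8,8](2) P2=[5,6,0,4,1,1](3)
Move 7: P1 pit4 -> P1=[8,1,1,2,0,9](3) P2=[6,7,1,5,2,2](3)

Answer: 3 3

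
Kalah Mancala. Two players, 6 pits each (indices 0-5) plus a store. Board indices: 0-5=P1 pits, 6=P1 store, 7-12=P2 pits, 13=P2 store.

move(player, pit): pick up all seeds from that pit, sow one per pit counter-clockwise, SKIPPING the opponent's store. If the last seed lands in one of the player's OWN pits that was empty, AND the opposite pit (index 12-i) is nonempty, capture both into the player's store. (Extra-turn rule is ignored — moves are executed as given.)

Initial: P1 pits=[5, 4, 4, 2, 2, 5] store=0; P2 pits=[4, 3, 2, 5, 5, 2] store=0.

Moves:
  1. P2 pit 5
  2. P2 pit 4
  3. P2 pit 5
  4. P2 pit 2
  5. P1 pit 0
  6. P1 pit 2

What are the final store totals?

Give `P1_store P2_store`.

Answer: 2 9

Derivation:
Move 1: P2 pit5 -> P1=[6,4,4,2,2,5](0) P2=[4,3,2,5,5,0](1)
Move 2: P2 pit4 -> P1=[7,5,5,2,2,5](0) P2=[4,3,2,5,0,1](2)
Move 3: P2 pit5 -> P1=[7,5,5,2,2,5](0) P2=[4,3,2,5,0,0](3)
Move 4: P2 pit2 -> P1=[7,0,5,2,2,5](0) P2=[4,3,0,6,0,0](9)
Move 5: P1 pit0 -> P1=[0,1,6,3,3,6](1) P2=[5,3,0,6,0,0](9)
Move 6: P1 pit2 -> P1=[0,1,0,4,4,7](2) P2=[6,4,0,6,0,0](9)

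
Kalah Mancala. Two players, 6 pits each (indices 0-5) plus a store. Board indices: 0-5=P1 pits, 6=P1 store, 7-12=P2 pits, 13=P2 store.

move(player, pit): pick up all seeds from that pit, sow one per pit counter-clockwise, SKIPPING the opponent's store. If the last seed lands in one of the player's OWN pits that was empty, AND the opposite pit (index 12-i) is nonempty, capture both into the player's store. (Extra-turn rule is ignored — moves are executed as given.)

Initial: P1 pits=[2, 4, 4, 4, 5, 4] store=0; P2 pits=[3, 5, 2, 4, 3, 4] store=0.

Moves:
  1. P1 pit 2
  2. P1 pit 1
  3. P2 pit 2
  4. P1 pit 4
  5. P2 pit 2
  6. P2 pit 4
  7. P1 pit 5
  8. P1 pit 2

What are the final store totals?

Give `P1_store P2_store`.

Move 1: P1 pit2 -> P1=[2,4,0,5,6,5](1) P2=[3,5,2,4,3,4](0)
Move 2: P1 pit1 -> P1=[2,0,1,6,7,6](1) P2=[3,5,2,4,3,4](0)
Move 3: P2 pit2 -> P1=[2,0,1,6,7,6](1) P2=[3,5,0,5,4,4](0)
Move 4: P1 pit4 -> P1=[2,0,1,6,0,7](2) P2=[4,6,1,6,5,4](0)
Move 5: P2 pit2 -> P1=[2,0,1,6,0,7](2) P2=[4,6,0,7,5,4](0)
Move 6: P2 pit4 -> P1=[3,1,2,6,0,7](2) P2=[4,6,0,7,0,5](1)
Move 7: P1 pit5 -> P1=[3,1,2,6,0,0](3) P2=[5,7,1,8,1,6](1)
Move 8: P1 pit2 -> P1=[3,1,0,7,0,0](11) P2=[5,0,1,8,1,6](1)

Answer: 11 1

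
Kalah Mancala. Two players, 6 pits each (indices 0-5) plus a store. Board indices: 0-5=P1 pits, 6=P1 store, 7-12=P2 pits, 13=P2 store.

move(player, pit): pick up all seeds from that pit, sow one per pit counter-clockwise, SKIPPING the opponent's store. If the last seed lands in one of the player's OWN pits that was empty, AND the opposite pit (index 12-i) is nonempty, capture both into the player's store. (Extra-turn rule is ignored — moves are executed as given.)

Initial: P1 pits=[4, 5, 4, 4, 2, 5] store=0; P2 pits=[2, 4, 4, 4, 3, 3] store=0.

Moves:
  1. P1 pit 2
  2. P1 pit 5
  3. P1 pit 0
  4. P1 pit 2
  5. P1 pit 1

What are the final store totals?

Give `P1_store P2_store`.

Move 1: P1 pit2 -> P1=[4,5,0,5,3,6](1) P2=[2,4,4,4,3,3](0)
Move 2: P1 pit5 -> P1=[4,5,0,5,3,0](2) P2=[3,5,5,5,4,3](0)
Move 3: P1 pit0 -> P1=[0,6,1,6,4,0](2) P2=[3,5,5,5,4,3](0)
Move 4: P1 pit2 -> P1=[0,6,0,7,4,0](2) P2=[3,5,5,5,4,3](0)
Move 5: P1 pit1 -> P1=[0,0,1,8,5,1](3) P2=[4,5,5,5,4,3](0)

Answer: 3 0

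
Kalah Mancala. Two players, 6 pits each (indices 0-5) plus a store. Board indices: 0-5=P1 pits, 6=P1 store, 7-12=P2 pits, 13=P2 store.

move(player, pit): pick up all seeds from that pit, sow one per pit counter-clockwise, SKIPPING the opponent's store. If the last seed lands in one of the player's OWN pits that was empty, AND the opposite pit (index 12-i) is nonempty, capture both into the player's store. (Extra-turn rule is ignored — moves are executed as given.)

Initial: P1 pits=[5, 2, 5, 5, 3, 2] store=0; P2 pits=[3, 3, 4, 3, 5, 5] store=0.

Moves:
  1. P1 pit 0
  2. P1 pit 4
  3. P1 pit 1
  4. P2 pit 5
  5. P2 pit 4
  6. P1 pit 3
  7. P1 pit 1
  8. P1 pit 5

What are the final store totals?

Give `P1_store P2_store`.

Move 1: P1 pit0 -> P1=[0,3,6,6,4,3](0) P2=[3,3,4,3,5,5](0)
Move 2: P1 pit4 -> P1=[0,3,6,6,0,4](1) P2=[4,4,4,3,5,5](0)
Move 3: P1 pit1 -> P1=[0,0,7,7,0,4](6) P2=[4,0,4,3,5,5](0)
Move 4: P2 pit5 -> P1=[1,1,8,8,0,4](6) P2=[4,0,4,3,5,0](1)
Move 5: P2 pit4 -> P1=[2,2,9,8,0,4](6) P2=[4,0,4,3,0,1](2)
Move 6: P1 pit3 -> P1=[2,2,9,0,1,5](7) P2=[5,1,5,4,1,1](2)
Move 7: P1 pit1 -> P1=[2,0,10,0,1,5](13) P2=[5,1,0,4,1,1](2)
Move 8: P1 pit5 -> P1=[2,0,10,0,1,0](14) P2=[6,2,1,5,1,1](2)

Answer: 14 2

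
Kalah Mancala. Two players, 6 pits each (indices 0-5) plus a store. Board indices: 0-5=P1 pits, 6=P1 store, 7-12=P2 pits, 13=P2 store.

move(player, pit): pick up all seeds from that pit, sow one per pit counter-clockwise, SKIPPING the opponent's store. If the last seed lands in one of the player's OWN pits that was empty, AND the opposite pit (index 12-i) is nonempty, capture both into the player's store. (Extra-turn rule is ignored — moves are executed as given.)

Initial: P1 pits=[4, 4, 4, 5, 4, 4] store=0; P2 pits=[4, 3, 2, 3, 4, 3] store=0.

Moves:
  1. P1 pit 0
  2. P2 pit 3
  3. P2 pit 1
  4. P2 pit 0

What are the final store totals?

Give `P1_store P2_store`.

Move 1: P1 pit0 -> P1=[0,5,5,6,5,4](0) P2=[4,3,2,3,4,3](0)
Move 2: P2 pit3 -> P1=[0,5,5,6,5,4](0) P2=[4,3,2,0,5,4](1)
Move 3: P2 pit1 -> P1=[0,5,5,6,5,4](0) P2=[4,0,3,1,6,4](1)
Move 4: P2 pit0 -> P1=[0,5,5,6,5,4](0) P2=[0,1,4,2,7,4](1)

Answer: 0 1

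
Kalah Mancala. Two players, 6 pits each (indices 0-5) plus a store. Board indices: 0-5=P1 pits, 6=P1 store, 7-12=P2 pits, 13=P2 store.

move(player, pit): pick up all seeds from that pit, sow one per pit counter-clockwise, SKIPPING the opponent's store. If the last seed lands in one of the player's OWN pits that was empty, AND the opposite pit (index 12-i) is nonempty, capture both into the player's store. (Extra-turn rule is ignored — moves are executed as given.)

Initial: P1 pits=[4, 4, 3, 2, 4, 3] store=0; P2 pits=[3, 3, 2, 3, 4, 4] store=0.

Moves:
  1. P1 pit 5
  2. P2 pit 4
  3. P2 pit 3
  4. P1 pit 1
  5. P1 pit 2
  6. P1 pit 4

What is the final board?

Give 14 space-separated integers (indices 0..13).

Answer: 5 0 0 4 0 3 4 5 5 3 1 1 6 2

Derivation:
Move 1: P1 pit5 -> P1=[4,4,3,2,4,0](1) P2=[4,4,2,3,4,4](0)
Move 2: P2 pit4 -> P1=[5,5,3,2,4,0](1) P2=[4,4,2,3,0,5](1)
Move 3: P2 pit3 -> P1=[5,5,3,2,4,0](1) P2=[4,4,2,0,1,6](2)
Move 4: P1 pit1 -> P1=[5,0,4,3,5,1](2) P2=[4,4,2,0,1,6](2)
Move 5: P1 pit2 -> P1=[5,0,0,4,6,2](3) P2=[4,4,2,0,1,6](2)
Move 6: P1 pit4 -> P1=[5,0,0,4,0,3](4) P2=[5,5,3,1,1,6](2)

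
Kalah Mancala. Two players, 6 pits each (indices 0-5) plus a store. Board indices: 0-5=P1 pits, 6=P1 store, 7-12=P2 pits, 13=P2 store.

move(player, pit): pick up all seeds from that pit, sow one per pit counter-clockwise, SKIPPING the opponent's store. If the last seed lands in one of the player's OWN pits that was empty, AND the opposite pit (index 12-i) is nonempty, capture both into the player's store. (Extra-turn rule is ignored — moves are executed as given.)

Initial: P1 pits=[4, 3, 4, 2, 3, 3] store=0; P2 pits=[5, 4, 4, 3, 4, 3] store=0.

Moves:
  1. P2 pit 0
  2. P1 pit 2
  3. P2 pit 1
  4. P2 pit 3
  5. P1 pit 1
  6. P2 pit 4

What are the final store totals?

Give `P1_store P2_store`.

Answer: 1 3

Derivation:
Move 1: P2 pit0 -> P1=[4,3,4,2,3,3](0) P2=[0,5,5,4,5,4](0)
Move 2: P1 pit2 -> P1=[4,3,0,3,4,4](1) P2=[0,5,5,4,5,4](0)
Move 3: P2 pit1 -> P1=[4,3,0,3,4,4](1) P2=[0,0,6,5,6,5](1)
Move 4: P2 pit3 -> P1=[5,4,0,3,4,4](1) P2=[0,0,6,0,7,6](2)
Move 5: P1 pit1 -> P1=[5,0,1,4,5,5](1) P2=[0,0,6,0,7,6](2)
Move 6: P2 pit4 -> P1=[6,1,2,5,6,5](1) P2=[0,0,6,0,0,7](3)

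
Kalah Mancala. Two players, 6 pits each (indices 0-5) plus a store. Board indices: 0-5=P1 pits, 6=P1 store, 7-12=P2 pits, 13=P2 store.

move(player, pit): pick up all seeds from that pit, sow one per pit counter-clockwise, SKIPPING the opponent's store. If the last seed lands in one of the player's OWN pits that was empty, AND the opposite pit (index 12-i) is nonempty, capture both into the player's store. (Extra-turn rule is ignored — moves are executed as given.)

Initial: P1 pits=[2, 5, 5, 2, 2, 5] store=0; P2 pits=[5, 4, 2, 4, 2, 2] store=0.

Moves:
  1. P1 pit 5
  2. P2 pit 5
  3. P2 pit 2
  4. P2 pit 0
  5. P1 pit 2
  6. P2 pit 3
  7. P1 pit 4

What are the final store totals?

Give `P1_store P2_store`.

Answer: 3 7

Derivation:
Move 1: P1 pit5 -> P1=[2,5,5,2,2,0](1) P2=[6,5,3,5,2,2](0)
Move 2: P2 pit5 -> P1=[3,5,5,2,2,0](1) P2=[6,5,3,5,2,0](1)
Move 3: P2 pit2 -> P1=[0,5,5,2,2,0](1) P2=[6,5,0,6,3,0](5)
Move 4: P2 pit0 -> P1=[0,5,5,2,2,0](1) P2=[0,6,1,7,4,1](6)
Move 5: P1 pit2 -> P1=[0,5,0,3,3,1](2) P2=[1,6,1,7,4,1](6)
Move 6: P2 pit3 -> P1=[1,6,1,4,3,1](2) P2=[1,6,1,0,5,2](7)
Move 7: P1 pit4 -> P1=[1,6,1,4,0,2](3) P2=[2,6,1,0,5,2](7)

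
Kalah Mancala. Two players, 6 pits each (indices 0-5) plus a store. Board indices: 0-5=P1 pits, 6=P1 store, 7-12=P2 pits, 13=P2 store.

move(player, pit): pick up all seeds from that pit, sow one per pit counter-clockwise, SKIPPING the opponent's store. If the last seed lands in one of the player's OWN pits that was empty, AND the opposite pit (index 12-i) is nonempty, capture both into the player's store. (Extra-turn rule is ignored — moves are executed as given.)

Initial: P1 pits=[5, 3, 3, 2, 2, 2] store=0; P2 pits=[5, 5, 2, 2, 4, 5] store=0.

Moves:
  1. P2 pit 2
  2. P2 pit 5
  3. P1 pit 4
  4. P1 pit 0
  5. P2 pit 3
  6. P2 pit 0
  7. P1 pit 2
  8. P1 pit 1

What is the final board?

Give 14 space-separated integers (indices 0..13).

Answer: 0 0 1 6 3 6 4 1 6 1 1 7 2 2

Derivation:
Move 1: P2 pit2 -> P1=[5,3,3,2,2,2](0) P2=[5,5,0,3,5,5](0)
Move 2: P2 pit5 -> P1=[6,4,4,3,2,2](0) P2=[5,5,0,3,5,0](1)
Move 3: P1 pit4 -> P1=[6,4,4,3,0,3](1) P2=[5,5,0,3,5,0](1)
Move 4: P1 pit0 -> P1=[0,5,5,4,1,4](2) P2=[5,5,0,3,5,0](1)
Move 5: P2 pit3 -> P1=[0,5,5,4,1,4](2) P2=[5,5,0,0,6,1](2)
Move 6: P2 pit0 -> P1=[0,5,5,4,1,4](2) P2=[0,6,1,1,7,2](2)
Move 7: P1 pit2 -> P1=[0,5,0,5,2,5](3) P2=[1,6,1,1,7,2](2)
Move 8: P1 pit1 -> P1=[0,0,1,6,3,6](4) P2=[1,6,1,1,7,2](2)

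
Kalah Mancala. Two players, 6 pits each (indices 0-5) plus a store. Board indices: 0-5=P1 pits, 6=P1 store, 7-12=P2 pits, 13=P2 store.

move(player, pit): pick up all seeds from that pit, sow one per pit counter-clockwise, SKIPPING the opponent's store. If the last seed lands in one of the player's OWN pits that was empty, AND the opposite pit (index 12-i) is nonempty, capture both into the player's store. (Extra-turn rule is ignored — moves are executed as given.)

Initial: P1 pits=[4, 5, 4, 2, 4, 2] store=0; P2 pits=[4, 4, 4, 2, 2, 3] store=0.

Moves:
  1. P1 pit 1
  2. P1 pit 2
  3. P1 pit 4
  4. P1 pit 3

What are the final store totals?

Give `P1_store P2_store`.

Answer: 4 0

Derivation:
Move 1: P1 pit1 -> P1=[4,0,5,3,5,3](1) P2=[4,4,4,2,2,3](0)
Move 2: P1 pit2 -> P1=[4,0,0,4,6,4](2) P2=[5,4,4,2,2,3](0)
Move 3: P1 pit4 -> P1=[4,0,0,4,0,5](3) P2=[6,5,5,3,2,3](0)
Move 4: P1 pit3 -> P1=[4,0,0,0,1,6](4) P2=[7,5,5,3,2,3](0)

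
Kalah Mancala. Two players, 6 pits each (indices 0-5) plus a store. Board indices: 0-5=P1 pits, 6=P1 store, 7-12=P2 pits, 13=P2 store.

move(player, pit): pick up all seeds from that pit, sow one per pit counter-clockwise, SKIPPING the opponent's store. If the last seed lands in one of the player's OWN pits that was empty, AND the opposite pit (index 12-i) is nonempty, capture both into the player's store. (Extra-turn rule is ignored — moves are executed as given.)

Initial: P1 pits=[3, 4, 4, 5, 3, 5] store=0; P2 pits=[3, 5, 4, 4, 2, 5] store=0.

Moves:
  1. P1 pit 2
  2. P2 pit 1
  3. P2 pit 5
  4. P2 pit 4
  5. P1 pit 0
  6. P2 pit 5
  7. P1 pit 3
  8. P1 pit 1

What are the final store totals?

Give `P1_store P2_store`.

Move 1: P1 pit2 -> P1=[3,4,0,6,4,6](1) P2=[3,5,4,4,2,5](0)
Move 2: P2 pit1 -> P1=[3,4,0,6,4,6](1) P2=[3,0,5,5,3,6](1)
Move 3: P2 pit5 -> P1=[4,5,1,7,5,6](1) P2=[3,0,5,5,3,0](2)
Move 4: P2 pit4 -> P1=[5,5,1,7,5,6](1) P2=[3,0,5,5,0,1](3)
Move 5: P1 pit0 -> P1=[0,6,2,8,6,7](1) P2=[3,0,5,5,0,1](3)
Move 6: P2 pit5 -> P1=[0,6,2,8,6,7](1) P2=[3,0,5,5,0,0](4)
Move 7: P1 pit3 -> P1=[0,6,2,0,7,8](2) P2=[4,1,6,6,1,0](4)
Move 8: P1 pit1 -> P1=[0,0,3,1,8,9](3) P2=[5,1,6,6,1,0](4)

Answer: 3 4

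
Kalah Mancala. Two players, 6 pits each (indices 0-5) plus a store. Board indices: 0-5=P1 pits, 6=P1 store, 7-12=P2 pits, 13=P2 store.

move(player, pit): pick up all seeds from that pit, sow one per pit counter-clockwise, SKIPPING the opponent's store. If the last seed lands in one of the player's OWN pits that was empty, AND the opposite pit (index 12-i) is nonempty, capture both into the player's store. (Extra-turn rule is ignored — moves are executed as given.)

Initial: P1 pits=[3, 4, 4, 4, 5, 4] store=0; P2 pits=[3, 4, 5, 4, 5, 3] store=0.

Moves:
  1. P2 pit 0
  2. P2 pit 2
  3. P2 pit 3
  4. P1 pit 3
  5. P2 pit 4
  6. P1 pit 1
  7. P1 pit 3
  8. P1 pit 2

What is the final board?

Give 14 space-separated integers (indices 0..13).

Move 1: P2 pit0 -> P1=[3,4,4,4,5,4](0) P2=[0,5,6,5,5,3](0)
Move 2: P2 pit2 -> P1=[4,5,4,4,5,4](0) P2=[0,5,0,6,6,4](1)
Move 3: P2 pit3 -> P1=[5,6,5,4,5,4](0) P2=[0,5,0,0,7,5](2)
Move 4: P1 pit3 -> P1=[5,6,5,0,6,5](1) P2=[1,5,0,0,7,5](2)
Move 5: P2 pit4 -> P1=[6,7,6,1,7,5](1) P2=[1,5,0,0,0,6](3)
Move 6: P1 pit1 -> P1=[6,0,7,2,8,6](2) P2=[2,6,0,0,0,6](3)
Move 7: P1 pit3 -> P1=[6,0,7,0,9,7](2) P2=[2,6,0,0,0,6](3)
Move 8: P1 pit2 -> P1=[6,0,0,1,10,8](3) P2=[3,7,1,0,0,6](3)

Answer: 6 0 0 1 10 8 3 3 7 1 0 0 6 3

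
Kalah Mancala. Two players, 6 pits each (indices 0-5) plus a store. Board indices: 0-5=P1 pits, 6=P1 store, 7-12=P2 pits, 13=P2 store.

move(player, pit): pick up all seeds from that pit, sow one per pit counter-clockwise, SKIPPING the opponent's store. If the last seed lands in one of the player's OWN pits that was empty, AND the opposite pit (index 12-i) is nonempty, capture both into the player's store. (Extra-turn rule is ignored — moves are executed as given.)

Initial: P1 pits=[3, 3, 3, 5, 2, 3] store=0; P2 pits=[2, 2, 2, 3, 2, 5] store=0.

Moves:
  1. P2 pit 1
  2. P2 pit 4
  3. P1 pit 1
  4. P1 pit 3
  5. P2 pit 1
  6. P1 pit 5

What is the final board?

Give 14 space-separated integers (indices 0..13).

Move 1: P2 pit1 -> P1=[3,3,3,5,2,3](0) P2=[2,0,3,4,2,5](0)
Move 2: P2 pit4 -> P1=[3,3,3,5,2,3](0) P2=[2,0,3,4,0,6](1)
Move 3: P1 pit1 -> P1=[3,0,4,6,3,3](0) P2=[2,0,3,4,0,6](1)
Move 4: P1 pit3 -> P1=[3,0,4,0,4,4](1) P2=[3,1,4,4,0,6](1)
Move 5: P2 pit1 -> P1=[3,0,4,0,4,4](1) P2=[3,0,5,4,0,6](1)
Move 6: P1 pit5 -> P1=[3,0,4,0,4,0](2) P2=[4,1,6,4,0,6](1)

Answer: 3 0 4 0 4 0 2 4 1 6 4 0 6 1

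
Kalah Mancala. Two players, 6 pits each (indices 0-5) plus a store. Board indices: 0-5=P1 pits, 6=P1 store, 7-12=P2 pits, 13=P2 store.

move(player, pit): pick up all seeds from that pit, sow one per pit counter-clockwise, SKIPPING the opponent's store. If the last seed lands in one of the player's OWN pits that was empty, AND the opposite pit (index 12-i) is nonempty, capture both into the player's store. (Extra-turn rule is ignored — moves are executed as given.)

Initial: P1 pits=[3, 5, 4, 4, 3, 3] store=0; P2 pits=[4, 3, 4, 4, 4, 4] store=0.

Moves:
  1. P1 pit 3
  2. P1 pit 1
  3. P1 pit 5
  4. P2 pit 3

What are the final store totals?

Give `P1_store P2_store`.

Answer: 3 1

Derivation:
Move 1: P1 pit3 -> P1=[3,5,4,0,4,4](1) P2=[5,3,4,4,4,4](0)
Move 2: P1 pit1 -> P1=[3,0,5,1,5,5](2) P2=[5,3,4,4,4,4](0)
Move 3: P1 pit5 -> P1=[3,0,5,1,5,0](3) P2=[6,4,5,5,4,4](0)
Move 4: P2 pit3 -> P1=[4,1,5,1,5,0](3) P2=[6,4,5,0,5,5](1)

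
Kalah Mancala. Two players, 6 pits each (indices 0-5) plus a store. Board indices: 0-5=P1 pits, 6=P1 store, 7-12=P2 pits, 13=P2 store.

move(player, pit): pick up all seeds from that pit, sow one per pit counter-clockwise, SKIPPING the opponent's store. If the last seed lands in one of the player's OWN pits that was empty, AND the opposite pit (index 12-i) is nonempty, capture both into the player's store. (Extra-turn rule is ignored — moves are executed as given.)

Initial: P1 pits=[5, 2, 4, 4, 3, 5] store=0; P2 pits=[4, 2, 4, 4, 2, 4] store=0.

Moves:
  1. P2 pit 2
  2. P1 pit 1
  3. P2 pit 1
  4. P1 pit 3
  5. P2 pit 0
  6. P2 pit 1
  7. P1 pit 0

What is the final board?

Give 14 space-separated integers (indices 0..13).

Move 1: P2 pit2 -> P1=[5,2,4,4,3,5](0) P2=[4,2,0,5,3,5](1)
Move 2: P1 pit1 -> P1=[5,0,5,5,3,5](0) P2=[4,2,0,5,3,5](1)
Move 3: P2 pit1 -> P1=[5,0,5,5,3,5](0) P2=[4,0,1,6,3,5](1)
Move 4: P1 pit3 -> P1=[5,0,5,0,4,6](1) P2=[5,1,1,6,3,5](1)
Move 5: P2 pit0 -> P1=[5,0,5,0,4,6](1) P2=[0,2,2,7,4,6](1)
Move 6: P2 pit1 -> P1=[5,0,5,0,4,6](1) P2=[0,0,3,8,4,6](1)
Move 7: P1 pit0 -> P1=[0,1,6,1,5,7](1) P2=[0,0,3,8,4,6](1)

Answer: 0 1 6 1 5 7 1 0 0 3 8 4 6 1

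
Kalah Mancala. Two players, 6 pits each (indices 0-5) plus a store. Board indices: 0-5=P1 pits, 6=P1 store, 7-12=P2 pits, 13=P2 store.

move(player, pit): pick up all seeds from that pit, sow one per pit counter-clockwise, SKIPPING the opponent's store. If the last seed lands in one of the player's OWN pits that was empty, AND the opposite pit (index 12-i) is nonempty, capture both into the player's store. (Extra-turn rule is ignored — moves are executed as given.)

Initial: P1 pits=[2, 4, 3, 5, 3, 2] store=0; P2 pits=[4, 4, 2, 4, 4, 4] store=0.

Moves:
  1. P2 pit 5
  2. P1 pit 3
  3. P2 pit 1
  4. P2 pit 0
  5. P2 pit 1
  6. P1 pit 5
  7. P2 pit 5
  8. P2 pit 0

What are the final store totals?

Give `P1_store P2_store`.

Answer: 2 3

Derivation:
Move 1: P2 pit5 -> P1=[3,5,4,5,3,2](0) P2=[4,4,2,4,4,0](1)
Move 2: P1 pit3 -> P1=[3,5,4,0,4,3](1) P2=[5,5,2,4,4,0](1)
Move 3: P2 pit1 -> P1=[3,5,4,0,4,3](1) P2=[5,0,3,5,5,1](2)
Move 4: P2 pit0 -> P1=[3,5,4,0,4,3](1) P2=[0,1,4,6,6,2](2)
Move 5: P2 pit1 -> P1=[3,5,4,0,4,3](1) P2=[0,0,5,6,6,2](2)
Move 6: P1 pit5 -> P1=[3,5,4,0,4,0](2) P2=[1,1,5,6,6,2](2)
Move 7: P2 pit5 -> P1=[4,5,4,0,4,0](2) P2=[1,1,5,6,6,0](3)
Move 8: P2 pit0 -> P1=[4,5,4,0,4,0](2) P2=[0,2,5,6,6,0](3)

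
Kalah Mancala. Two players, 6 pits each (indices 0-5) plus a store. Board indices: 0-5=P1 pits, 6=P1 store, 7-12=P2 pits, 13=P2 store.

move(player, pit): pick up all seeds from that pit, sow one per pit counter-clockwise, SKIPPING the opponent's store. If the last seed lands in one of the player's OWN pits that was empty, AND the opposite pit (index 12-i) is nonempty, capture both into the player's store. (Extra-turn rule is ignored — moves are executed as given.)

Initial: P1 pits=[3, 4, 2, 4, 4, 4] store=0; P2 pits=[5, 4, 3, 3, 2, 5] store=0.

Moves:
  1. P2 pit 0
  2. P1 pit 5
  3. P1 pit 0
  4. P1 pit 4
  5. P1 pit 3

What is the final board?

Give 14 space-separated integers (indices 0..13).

Answer: 0 5 3 0 1 2 3 3 8 5 4 3 6 0

Derivation:
Move 1: P2 pit0 -> P1=[3,4,2,4,4,4](0) P2=[0,5,4,4,3,6](0)
Move 2: P1 pit5 -> P1=[3,4,2,4,4,0](1) P2=[1,6,5,4,3,6](0)
Move 3: P1 pit0 -> P1=[0,5,3,5,4,0](1) P2=[1,6,5,4,3,6](0)
Move 4: P1 pit4 -> P1=[0,5,3,5,0,1](2) P2=[2,7,5,4,3,6](0)
Move 5: P1 pit3 -> P1=[0,5,3,0,1,2](3) P2=[3,8,5,4,3,6](0)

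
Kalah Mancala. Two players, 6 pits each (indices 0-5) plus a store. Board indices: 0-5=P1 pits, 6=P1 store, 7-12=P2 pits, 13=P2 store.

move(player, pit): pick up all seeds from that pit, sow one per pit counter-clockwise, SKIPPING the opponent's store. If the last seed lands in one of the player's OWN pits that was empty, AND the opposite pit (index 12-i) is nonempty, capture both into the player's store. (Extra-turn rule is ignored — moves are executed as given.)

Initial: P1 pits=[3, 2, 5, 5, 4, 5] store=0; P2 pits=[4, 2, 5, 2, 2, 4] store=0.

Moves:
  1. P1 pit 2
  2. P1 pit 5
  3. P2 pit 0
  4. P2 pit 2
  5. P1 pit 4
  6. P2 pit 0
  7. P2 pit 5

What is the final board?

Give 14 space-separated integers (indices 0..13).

Move 1: P1 pit2 -> P1=[3,2,0,6,5,6](1) P2=[5,2,5,2,2,4](0)
Move 2: P1 pit5 -> P1=[3,2,0,6,5,0](2) P2=[6,3,6,3,3,4](0)
Move 3: P2 pit0 -> P1=[3,2,0,6,5,0](2) P2=[0,4,7,4,4,5](1)
Move 4: P2 pit2 -> P1=[4,3,1,6,5,0](2) P2=[0,4,0,5,5,6](2)
Move 5: P1 pit4 -> P1=[4,3,1,6,0,1](3) P2=[1,5,1,5,5,6](2)
Move 6: P2 pit0 -> P1=[4,3,1,6,0,1](3) P2=[0,6,1,5,5,6](2)
Move 7: P2 pit5 -> P1=[5,4,2,7,1,1](3) P2=[0,6,1,5,5,0](3)

Answer: 5 4 2 7 1 1 3 0 6 1 5 5 0 3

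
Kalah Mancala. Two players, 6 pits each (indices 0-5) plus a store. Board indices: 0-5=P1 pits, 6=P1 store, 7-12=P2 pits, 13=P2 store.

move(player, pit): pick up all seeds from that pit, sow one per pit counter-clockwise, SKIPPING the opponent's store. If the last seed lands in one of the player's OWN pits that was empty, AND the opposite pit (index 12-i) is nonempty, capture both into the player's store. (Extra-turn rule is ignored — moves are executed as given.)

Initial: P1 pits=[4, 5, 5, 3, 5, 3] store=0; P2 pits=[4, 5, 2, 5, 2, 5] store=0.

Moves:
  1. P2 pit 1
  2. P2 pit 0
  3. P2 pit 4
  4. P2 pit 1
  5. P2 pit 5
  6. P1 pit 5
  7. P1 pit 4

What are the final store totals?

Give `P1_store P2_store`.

Answer: 2 3

Derivation:
Move 1: P2 pit1 -> P1=[4,5,5,3,5,3](0) P2=[4,0,3,6,3,6](1)
Move 2: P2 pit0 -> P1=[4,5,5,3,5,3](0) P2=[0,1,4,7,4,6](1)
Move 3: P2 pit4 -> P1=[5,6,5,3,5,3](0) P2=[0,1,4,7,0,7](2)
Move 4: P2 pit1 -> P1=[5,6,5,3,5,3](0) P2=[0,0,5,7,0,7](2)
Move 5: P2 pit5 -> P1=[6,7,6,4,6,4](0) P2=[0,0,5,7,0,0](3)
Move 6: P1 pit5 -> P1=[6,7,6,4,6,0](1) P2=[1,1,6,7,0,0](3)
Move 7: P1 pit4 -> P1=[6,7,6,4,0,1](2) P2=[2,2,7,8,0,0](3)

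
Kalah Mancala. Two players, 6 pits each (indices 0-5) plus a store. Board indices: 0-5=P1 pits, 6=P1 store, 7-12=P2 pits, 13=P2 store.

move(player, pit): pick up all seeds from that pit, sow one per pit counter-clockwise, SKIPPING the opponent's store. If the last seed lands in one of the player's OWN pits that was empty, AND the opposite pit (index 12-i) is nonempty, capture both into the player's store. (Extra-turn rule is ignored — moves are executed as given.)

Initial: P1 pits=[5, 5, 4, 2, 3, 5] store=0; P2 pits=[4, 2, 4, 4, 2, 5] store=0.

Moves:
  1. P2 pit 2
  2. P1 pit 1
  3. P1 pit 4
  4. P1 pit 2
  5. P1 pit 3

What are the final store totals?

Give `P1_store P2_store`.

Move 1: P2 pit2 -> P1=[5,5,4,2,3,5](0) P2=[4,2,0,5,3,6](1)
Move 2: P1 pit1 -> P1=[5,0,5,3,4,6](1) P2=[4,2,0,5,3,6](1)
Move 3: P1 pit4 -> P1=[5,0,5,3,0,7](2) P2=[5,3,0,5,3,6](1)
Move 4: P1 pit2 -> P1=[5,0,0,4,1,8](3) P2=[6,3,0,5,3,6](1)
Move 5: P1 pit3 -> P1=[5,0,0,0,2,9](4) P2=[7,3,0,5,3,6](1)

Answer: 4 1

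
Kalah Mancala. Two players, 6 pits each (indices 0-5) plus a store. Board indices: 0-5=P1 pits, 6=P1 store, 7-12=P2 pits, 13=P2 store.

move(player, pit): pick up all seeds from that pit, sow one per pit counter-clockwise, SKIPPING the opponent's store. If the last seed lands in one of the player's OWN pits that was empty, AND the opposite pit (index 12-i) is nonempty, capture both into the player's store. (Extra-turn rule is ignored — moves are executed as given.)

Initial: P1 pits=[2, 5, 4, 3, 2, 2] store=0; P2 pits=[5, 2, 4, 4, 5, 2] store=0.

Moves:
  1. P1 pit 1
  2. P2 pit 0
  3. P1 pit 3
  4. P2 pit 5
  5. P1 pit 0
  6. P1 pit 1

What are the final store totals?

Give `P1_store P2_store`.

Move 1: P1 pit1 -> P1=[2,0,5,4,3,3](1) P2=[5,2,4,4,5,2](0)
Move 2: P2 pit0 -> P1=[2,0,5,4,3,3](1) P2=[0,3,5,5,6,3](0)
Move 3: P1 pit3 -> P1=[2,0,5,0,4,4](2) P2=[1,3,5,5,6,3](0)
Move 4: P2 pit5 -> P1=[3,1,5,0,4,4](2) P2=[1,3,5,5,6,0](1)
Move 5: P1 pit0 -> P1=[0,2,6,0,4,4](8) P2=[1,3,0,5,6,0](1)
Move 6: P1 pit1 -> P1=[0,0,7,1,4,4](8) P2=[1,3,0,5,6,0](1)

Answer: 8 1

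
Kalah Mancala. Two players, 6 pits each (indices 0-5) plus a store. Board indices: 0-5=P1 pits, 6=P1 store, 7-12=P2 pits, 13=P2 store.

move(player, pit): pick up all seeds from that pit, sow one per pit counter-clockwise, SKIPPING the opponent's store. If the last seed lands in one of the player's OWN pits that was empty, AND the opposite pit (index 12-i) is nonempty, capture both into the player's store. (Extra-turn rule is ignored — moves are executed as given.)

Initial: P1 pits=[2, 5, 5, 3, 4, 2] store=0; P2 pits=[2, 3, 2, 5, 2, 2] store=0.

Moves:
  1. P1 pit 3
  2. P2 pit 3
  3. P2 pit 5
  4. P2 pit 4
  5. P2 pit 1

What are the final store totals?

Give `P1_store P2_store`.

Move 1: P1 pit3 -> P1=[2,5,5,0,5,3](1) P2=[2,3,2,5,2,2](0)
Move 2: P2 pit3 -> P1=[3,6,5,0,5,3](1) P2=[2,3,2,0,3,3](1)
Move 3: P2 pit5 -> P1=[4,7,5,0,5,3](1) P2=[2,3,2,0,3,0](2)
Move 4: P2 pit4 -> P1=[5,7,5,0,5,3](1) P2=[2,3,2,0,0,1](3)
Move 5: P2 pit1 -> P1=[5,0,5,0,5,3](1) P2=[2,0,3,1,0,1](11)

Answer: 1 11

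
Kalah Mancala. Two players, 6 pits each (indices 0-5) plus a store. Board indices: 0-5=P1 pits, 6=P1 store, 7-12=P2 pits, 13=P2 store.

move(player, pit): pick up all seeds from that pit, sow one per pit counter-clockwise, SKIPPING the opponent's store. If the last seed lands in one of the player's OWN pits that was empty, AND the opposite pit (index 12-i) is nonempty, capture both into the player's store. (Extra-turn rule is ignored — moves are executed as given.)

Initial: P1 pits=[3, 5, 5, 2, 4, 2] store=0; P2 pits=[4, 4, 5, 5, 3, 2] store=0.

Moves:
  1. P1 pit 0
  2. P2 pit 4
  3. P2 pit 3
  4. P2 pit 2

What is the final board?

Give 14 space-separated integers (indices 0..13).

Move 1: P1 pit0 -> P1=[0,6,6,3,4,2](0) P2=[4,4,5,5,3,2](0)
Move 2: P2 pit4 -> P1=[1,6,6,3,4,2](0) P2=[4,4,5,5,0,3](1)
Move 3: P2 pit3 -> P1=[2,7,6,3,4,2](0) P2=[4,4,5,0,1,4](2)
Move 4: P2 pit2 -> P1=[3,7,6,3,4,2](0) P2=[4,4,0,1,2,5](3)

Answer: 3 7 6 3 4 2 0 4 4 0 1 2 5 3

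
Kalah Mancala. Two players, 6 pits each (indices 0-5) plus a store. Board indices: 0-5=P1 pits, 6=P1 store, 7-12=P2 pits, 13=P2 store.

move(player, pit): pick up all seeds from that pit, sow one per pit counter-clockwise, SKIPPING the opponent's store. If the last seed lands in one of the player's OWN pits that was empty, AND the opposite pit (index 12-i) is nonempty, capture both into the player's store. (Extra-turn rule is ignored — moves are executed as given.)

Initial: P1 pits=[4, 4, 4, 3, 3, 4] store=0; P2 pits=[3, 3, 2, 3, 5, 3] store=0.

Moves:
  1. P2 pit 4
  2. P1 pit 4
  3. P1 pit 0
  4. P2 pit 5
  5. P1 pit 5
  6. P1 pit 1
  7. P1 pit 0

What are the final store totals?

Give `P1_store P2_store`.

Move 1: P2 pit4 -> P1=[5,5,5,3,3,4](0) P2=[3,3,2,3,0,4](1)
Move 2: P1 pit4 -> P1=[5,5,5,3,0,5](1) P2=[4,3,2,3,0,4](1)
Move 3: P1 pit0 -> P1=[0,6,6,4,1,6](1) P2=[4,3,2,3,0,4](1)
Move 4: P2 pit5 -> P1=[1,7,7,4,1,6](1) P2=[4,3,2,3,0,0](2)
Move 5: P1 pit5 -> P1=[1,7,7,4,1,0](2) P2=[5,4,3,4,1,0](2)
Move 6: P1 pit1 -> P1=[1,0,8,5,2,1](3) P2=[6,5,3,4,1,0](2)
Move 7: P1 pit0 -> P1=[0,0,8,5,2,1](5) P2=[6,5,3,4,0,0](2)

Answer: 5 2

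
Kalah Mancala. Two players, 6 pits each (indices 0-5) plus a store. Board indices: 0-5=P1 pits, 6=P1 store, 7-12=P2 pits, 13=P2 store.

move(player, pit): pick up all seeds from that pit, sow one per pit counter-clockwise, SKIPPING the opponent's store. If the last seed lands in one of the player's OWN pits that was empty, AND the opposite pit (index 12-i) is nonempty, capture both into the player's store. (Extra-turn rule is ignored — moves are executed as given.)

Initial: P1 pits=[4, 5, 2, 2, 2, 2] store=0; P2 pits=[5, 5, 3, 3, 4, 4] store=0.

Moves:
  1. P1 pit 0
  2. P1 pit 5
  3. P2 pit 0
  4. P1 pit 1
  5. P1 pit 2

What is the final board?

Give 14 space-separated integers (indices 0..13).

Answer: 0 0 0 5 5 2 3 1 6 4 4 5 5 1

Derivation:
Move 1: P1 pit0 -> P1=[0,6,3,3,3,2](0) P2=[5,5,3,3,4,4](0)
Move 2: P1 pit5 -> P1=[0,6,3,3,3,0](1) P2=[6,5,3,3,4,4](0)
Move 3: P2 pit0 -> P1=[0,6,3,3,3,0](1) P2=[0,6,4,4,5,5](1)
Move 4: P1 pit1 -> P1=[0,0,4,4,4,1](2) P2=[1,6,4,4,5,5](1)
Move 5: P1 pit2 -> P1=[0,0,0,5,5,2](3) P2=[1,6,4,4,5,5](1)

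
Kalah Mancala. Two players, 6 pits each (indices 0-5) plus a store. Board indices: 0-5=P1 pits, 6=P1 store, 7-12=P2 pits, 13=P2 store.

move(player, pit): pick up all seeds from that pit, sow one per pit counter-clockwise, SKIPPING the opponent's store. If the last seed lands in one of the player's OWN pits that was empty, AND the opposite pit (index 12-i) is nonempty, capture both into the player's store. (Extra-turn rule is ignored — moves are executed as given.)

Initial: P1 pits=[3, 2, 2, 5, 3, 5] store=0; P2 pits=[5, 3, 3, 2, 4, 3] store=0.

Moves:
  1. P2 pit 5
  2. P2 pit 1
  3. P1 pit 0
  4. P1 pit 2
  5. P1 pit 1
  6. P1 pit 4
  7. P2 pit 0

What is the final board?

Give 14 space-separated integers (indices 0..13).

Move 1: P2 pit5 -> P1=[4,3,2,5,3,5](0) P2=[5,3,3,2,4,0](1)
Move 2: P2 pit1 -> P1=[4,3,2,5,3,5](0) P2=[5,0,4,3,5,0](1)
Move 3: P1 pit0 -> P1=[0,4,3,6,4,5](0) P2=[5,0,4,3,5,0](1)
Move 4: P1 pit2 -> P1=[0,4,0,7,5,6](0) P2=[5,0,4,3,5,0](1)
Move 5: P1 pit1 -> P1=[0,0,1,8,6,7](0) P2=[5,0,4,3,5,0](1)
Move 6: P1 pit4 -> P1=[0,0,1,8,0,8](1) P2=[6,1,5,4,5,0](1)
Move 7: P2 pit0 -> P1=[0,0,1,8,0,8](1) P2=[0,2,6,5,6,1](2)

Answer: 0 0 1 8 0 8 1 0 2 6 5 6 1 2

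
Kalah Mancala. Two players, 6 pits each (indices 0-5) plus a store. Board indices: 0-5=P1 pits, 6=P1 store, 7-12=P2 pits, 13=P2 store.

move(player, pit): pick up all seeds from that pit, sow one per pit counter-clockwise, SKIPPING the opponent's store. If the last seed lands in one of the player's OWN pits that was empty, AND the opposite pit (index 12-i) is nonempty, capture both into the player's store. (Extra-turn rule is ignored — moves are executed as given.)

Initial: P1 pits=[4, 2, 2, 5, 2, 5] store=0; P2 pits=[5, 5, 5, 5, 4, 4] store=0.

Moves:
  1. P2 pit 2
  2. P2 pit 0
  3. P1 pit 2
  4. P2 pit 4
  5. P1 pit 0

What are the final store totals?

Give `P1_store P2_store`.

Answer: 1 2

Derivation:
Move 1: P2 pit2 -> P1=[5,2,2,5,2,5](0) P2=[5,5,0,6,5,5](1)
Move 2: P2 pit0 -> P1=[5,2,2,5,2,5](0) P2=[0,6,1,7,6,6](1)
Move 3: P1 pit2 -> P1=[5,2,0,6,3,5](0) P2=[0,6,1,7,6,6](1)
Move 4: P2 pit4 -> P1=[6,3,1,7,3,5](0) P2=[0,6,1,7,0,7](2)
Move 5: P1 pit0 -> P1=[0,4,2,8,4,6](1) P2=[0,6,1,7,0,7](2)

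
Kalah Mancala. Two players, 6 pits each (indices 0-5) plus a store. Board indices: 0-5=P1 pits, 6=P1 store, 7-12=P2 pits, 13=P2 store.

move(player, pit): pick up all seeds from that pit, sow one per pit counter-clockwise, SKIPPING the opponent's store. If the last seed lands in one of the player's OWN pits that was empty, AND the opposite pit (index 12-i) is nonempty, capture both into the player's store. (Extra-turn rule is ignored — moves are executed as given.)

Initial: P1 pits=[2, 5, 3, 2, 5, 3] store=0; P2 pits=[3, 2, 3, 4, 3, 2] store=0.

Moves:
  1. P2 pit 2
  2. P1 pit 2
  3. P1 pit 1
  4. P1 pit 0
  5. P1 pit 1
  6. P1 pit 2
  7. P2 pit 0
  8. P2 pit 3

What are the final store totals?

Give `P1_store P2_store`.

Move 1: P2 pit2 -> P1=[2,5,3,2,5,3](0) P2=[3,2,0,5,4,3](0)
Move 2: P1 pit2 -> P1=[2,5,0,3,6,4](0) P2=[3,2,0,5,4,3](0)
Move 3: P1 pit1 -> P1=[2,0,1,4,7,5](1) P2=[3,2,0,5,4,3](0)
Move 4: P1 pit0 -> P1=[0,1,2,4,7,5](1) P2=[3,2,0,5,4,3](0)
Move 5: P1 pit1 -> P1=[0,0,3,4,7,5](1) P2=[3,2,0,5,4,3](0)
Move 6: P1 pit2 -> P1=[0,0,0,5,8,6](1) P2=[3,2,0,5,4,3](0)
Move 7: P2 pit0 -> P1=[0,0,0,5,8,6](1) P2=[0,3,1,6,4,3](0)
Move 8: P2 pit3 -> P1=[1,1,1,5,8,6](1) P2=[0,3,1,0,5,4](1)

Answer: 1 1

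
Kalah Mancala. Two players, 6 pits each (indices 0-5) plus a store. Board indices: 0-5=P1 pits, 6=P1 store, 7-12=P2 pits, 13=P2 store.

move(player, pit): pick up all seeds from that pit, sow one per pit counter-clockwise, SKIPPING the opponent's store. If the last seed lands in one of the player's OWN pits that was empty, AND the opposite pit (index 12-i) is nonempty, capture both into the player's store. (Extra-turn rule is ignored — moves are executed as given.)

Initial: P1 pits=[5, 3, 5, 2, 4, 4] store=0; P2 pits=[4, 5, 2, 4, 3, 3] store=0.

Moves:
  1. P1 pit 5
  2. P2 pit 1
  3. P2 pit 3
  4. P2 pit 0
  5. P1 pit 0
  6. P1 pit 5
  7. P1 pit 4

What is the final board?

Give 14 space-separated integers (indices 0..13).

Move 1: P1 pit5 -> P1=[5,3,5,2,4,0](1) P2=[5,6,3,4,3,3](0)
Move 2: P2 pit1 -> P1=[6,3,5,2,4,0](1) P2=[5,0,4,5,4,4](1)
Move 3: P2 pit3 -> P1=[7,4,5,2,4,0](1) P2=[5,0,4,0,5,5](2)
Move 4: P2 pit0 -> P1=[7,4,5,2,4,0](1) P2=[0,1,5,1,6,6](2)
Move 5: P1 pit0 -> P1=[0,5,6,3,5,1](2) P2=[1,1,5,1,6,6](2)
Move 6: P1 pit5 -> P1=[0,5,6,3,5,0](3) P2=[1,1,5,1,6,6](2)
Move 7: P1 pit4 -> P1=[0,5,6,3,0,1](4) P2=[2,2,6,1,6,6](2)

Answer: 0 5 6 3 0 1 4 2 2 6 1 6 6 2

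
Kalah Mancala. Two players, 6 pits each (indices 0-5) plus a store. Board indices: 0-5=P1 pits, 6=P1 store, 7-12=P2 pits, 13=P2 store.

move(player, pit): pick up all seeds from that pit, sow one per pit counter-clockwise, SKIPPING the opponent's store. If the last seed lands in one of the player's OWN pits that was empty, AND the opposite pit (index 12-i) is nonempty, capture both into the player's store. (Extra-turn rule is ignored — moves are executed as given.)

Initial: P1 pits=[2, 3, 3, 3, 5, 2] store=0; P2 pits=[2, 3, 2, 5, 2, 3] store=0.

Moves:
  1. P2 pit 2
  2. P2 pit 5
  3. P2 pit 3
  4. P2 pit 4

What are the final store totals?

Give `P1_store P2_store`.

Move 1: P2 pit2 -> P1=[2,3,3,3,5,2](0) P2=[2,3,0,6,3,3](0)
Move 2: P2 pit5 -> P1=[3,4,3,3,5,2](0) P2=[2,3,0,6,3,0](1)
Move 3: P2 pit3 -> P1=[4,5,4,3,5,2](0) P2=[2,3,0,0,4,1](2)
Move 4: P2 pit4 -> P1=[5,6,4,3,5,2](0) P2=[2,3,0,0,0,2](3)

Answer: 0 3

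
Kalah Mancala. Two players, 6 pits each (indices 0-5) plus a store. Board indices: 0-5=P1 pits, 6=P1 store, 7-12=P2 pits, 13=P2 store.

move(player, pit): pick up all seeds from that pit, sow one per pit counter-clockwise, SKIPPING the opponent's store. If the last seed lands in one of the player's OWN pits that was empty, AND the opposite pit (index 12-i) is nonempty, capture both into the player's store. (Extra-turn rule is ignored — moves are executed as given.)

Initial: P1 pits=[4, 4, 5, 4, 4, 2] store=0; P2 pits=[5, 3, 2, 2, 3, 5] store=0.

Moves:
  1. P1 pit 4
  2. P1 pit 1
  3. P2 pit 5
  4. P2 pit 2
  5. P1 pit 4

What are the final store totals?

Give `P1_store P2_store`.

Answer: 1 1

Derivation:
Move 1: P1 pit4 -> P1=[4,4,5,4,0,3](1) P2=[6,4,2,2,3,5](0)
Move 2: P1 pit1 -> P1=[4,0,6,5,1,4](1) P2=[6,4,2,2,3,5](0)
Move 3: P2 pit5 -> P1=[5,1,7,6,1,4](1) P2=[6,4,2,2,3,0](1)
Move 4: P2 pit2 -> P1=[5,1,7,6,1,4](1) P2=[6,4,0,3,4,0](1)
Move 5: P1 pit4 -> P1=[5,1,7,6,0,5](1) P2=[6,4,0,3,4,0](1)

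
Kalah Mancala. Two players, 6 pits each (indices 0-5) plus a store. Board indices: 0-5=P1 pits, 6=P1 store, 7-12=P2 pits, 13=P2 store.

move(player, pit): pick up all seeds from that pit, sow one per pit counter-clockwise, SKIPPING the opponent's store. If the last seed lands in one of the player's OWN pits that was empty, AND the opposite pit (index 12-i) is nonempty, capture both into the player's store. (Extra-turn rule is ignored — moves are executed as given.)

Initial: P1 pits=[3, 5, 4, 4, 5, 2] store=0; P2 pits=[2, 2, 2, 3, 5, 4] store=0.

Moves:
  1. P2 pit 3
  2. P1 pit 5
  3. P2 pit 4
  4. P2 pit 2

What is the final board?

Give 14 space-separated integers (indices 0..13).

Answer: 4 0 5 5 5 0 1 3 2 0 1 0 6 9

Derivation:
Move 1: P2 pit3 -> P1=[3,5,4,4,5,2](0) P2=[2,2,2,0,6,5](1)
Move 2: P1 pit5 -> P1=[3,5,4,4,5,0](1) P2=[3,2,2,0,6,5](1)
Move 3: P2 pit4 -> P1=[4,6,5,5,5,0](1) P2=[3,2,2,0,0,6](2)
Move 4: P2 pit2 -> P1=[4,0,5,5,5,0](1) P2=[3,2,0,1,0,6](9)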